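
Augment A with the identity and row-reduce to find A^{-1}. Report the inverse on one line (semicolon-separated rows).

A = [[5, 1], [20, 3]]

Gauss-Jordan on [A | I]:
R1 <- (1/5)*R1:  [   1  1/5  |  1/5    0 ]
R2 <- R2 - (20)*R1:  [  0  -1  |  -4   1 ]
R2 <- (1/-1)*R2:  [  0   1  |   4  -1 ]
R1 <- R1 - (1/5)*R2:  [    1     0  |  -3/5   1/5 ]
Right block of [I | A^{-1}] is the inverse:
[ -3/5  1/5 ]
[    4   -1 ]

inverse = [-3/5 1/5; 4 -1]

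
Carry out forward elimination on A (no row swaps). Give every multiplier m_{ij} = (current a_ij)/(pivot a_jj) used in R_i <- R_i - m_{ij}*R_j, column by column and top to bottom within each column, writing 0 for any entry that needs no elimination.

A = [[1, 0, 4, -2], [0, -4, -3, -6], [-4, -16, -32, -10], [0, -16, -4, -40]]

multipliers: 0, -4, 0, 4, 4, -2

Forward elimination:
R2: entry in column 1 is already 0 -> m_{21} = 0 (no row operation needed)
R3 <- R3 - (-4)*R1:  [   0  -16  -16  -18 ]
R4: entry in column 1 is already 0 -> m_{41} = 0 (no row operation needed)
R3 <- R3 - (4)*R2:  [  0   0  -4   6 ]
R4 <- R4 - (4)*R2:  [   0    0    8  -16 ]
R4 <- R4 - (-2)*R3:  [  0   0   0  -4 ]
Multipliers (in order of application): m_{21} = 0, m_{31} = -4, m_{41} = 0, m_{32} = 4, m_{42} = 4, m_{43} = -2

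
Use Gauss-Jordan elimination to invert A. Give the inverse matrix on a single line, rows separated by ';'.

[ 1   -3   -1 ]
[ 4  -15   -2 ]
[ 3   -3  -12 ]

Gauss-Jordan on [A | I]:
R2 <- R2 - (4)*R1:  [  0  -3   2  |  -4   1   0 ]
R3 <- R3 - (3)*R1:  [  0   6  -9  |  -3   0   1 ]
R2 <- (1/-3)*R2:  [    0     1  -2/3  |   4/3  -1/3     0 ]
R1 <- R1 - (-3)*R2:  [  1   0  -3  |   5  -1   0 ]
R3 <- R3 - (6)*R2:  [   0    0   -5  |  -11    2    1 ]
R3 <- (1/-5)*R3:  [    0     0     1  |  11/5  -2/5  -1/5 ]
R1 <- R1 - (-3)*R3:  [     1      0      0  |   58/5  -11/5   -3/5 ]
R2 <- R2 - (-2/3)*R3:  [     0      1      0  |   14/5   -3/5  -2/15 ]
Right block of [I | A^{-1}] is the inverse:
[ 58/5  -11/5   -3/5 ]
[ 14/5   -3/5  -2/15 ]
[ 11/5   -2/5   -1/5 ]

inverse = [58/5 -11/5 -3/5; 14/5 -3/5 -2/15; 11/5 -2/5 -1/5]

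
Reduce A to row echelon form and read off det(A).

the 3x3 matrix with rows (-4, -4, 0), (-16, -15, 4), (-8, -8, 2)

Forward elimination:
R2 <- R2 - (4)*R1:  [ 0  1  4 ]
R3 <- R3 - (2)*R1:  [ 0  0  2 ]
Upper-triangular form:
[ -4  -4  0 ]
[  0   1  4 ]
[  0   0  2 ]
det(A) = (-1)^0 * (-4) * (1) * (2) = -8  (0 row swaps -> sign +1)

det(A) = -8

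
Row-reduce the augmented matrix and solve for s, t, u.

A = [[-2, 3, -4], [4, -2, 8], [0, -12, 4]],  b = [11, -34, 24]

Forward elimination on [A|b]:
R2 <- R2 - (-2)*R1:  [   0    4    0  -12 ]
R3 <- R3 - (-3)*R2:  [   0    0    4  -12 ]
Row echelon form:
[ -2  3  -4  |   11 ]
[  0  4   0  |  -12 ]
[  0  0   4  |  -12 ]
Back-substitution:
u = (-12) / 4 = -3
t = (-12) / 4 = -3
s = (11 - (3)*(-3) - (-4)*(-3)) / -2 = -4

(-4, -3, -3)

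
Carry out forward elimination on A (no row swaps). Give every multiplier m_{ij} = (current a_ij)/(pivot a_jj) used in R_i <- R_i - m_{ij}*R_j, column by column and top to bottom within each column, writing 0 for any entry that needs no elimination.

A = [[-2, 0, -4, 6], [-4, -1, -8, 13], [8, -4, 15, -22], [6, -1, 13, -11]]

multipliers: 2, -4, -3, 4, 1, -1

Forward elimination:
R2 <- R2 - (2)*R1:  [  0  -1   0   1 ]
R3 <- R3 - (-4)*R1:  [  0  -4  -1   2 ]
R4 <- R4 - (-3)*R1:  [  0  -1   1   7 ]
R3 <- R3 - (4)*R2:  [  0   0  -1  -2 ]
R4 <- R4 - (1)*R2:  [ 0  0  1  6 ]
R4 <- R4 - (-1)*R3:  [ 0  0  0  4 ]
Multipliers (in order of application): m_{21} = 2, m_{31} = -4, m_{41} = -3, m_{32} = 4, m_{42} = 1, m_{43} = -1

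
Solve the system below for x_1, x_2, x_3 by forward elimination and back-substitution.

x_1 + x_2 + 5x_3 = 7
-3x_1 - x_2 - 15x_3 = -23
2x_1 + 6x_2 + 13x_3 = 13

(3, -1, 1)

Forward elimination on [A|b]:
R2 <- R2 - (-3)*R1:  [  0   2   0  -2 ]
R3 <- R3 - (2)*R1:  [  0   4   3  -1 ]
R3 <- R3 - (2)*R2:  [ 0  0  3  3 ]
Row echelon form:
[ 1  1  5  |   7 ]
[ 0  2  0  |  -2 ]
[ 0  0  3  |   3 ]
Back-substitution:
x_3 = (3) / 3 = 1
x_2 = (-2) / 2 = -1
x_1 = (7 - (1)*(-1) - (5)*(1)) / 1 = 3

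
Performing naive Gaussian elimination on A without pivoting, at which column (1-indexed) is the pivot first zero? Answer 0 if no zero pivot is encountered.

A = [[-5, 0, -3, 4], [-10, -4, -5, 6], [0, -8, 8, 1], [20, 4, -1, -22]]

first zero-pivot column = 0

Naive forward elimination:
R2 <- R2 - (2)*R1:  [  0  -4   1  -2 ]
R4 <- R4 - (-4)*R1:  [   0    4  -13   -6 ]
R3 <- R3 - (2)*R2:  [ 0  0  6  5 ]
R4 <- R4 - (-1)*R2:  [   0    0  -12   -8 ]
R4 <- R4 - (-2)*R3:  [ 0  0  0  2 ]
All pivots nonzero; naive elimination completes without hitting a zero pivot.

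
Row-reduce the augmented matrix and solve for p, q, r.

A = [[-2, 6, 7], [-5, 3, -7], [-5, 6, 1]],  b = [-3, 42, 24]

(-3, 2, -3)

Forward elimination on [A|b]:
R2 <- R2 - (5/2)*R1:  [     0    -12  -49/2   99/2 ]
R3 <- R3 - (5/2)*R1:  [     0     -9  -33/2   63/2 ]
R3 <- R3 - (3/4)*R2:  [     0      0   15/8  -45/8 ]
Row echelon form:
[ -2    6      7  |     -3 ]
[  0  -12  -49/2  |   99/2 ]
[  0    0   15/8  |  -45/8 ]
Back-substitution:
r = (-45/8) / (15/8) = -3
q = (99/2 - (-49/2)*(-3)) / -12 = 2
p = (-3 - (6)*(2) - (7)*(-3)) / -2 = -3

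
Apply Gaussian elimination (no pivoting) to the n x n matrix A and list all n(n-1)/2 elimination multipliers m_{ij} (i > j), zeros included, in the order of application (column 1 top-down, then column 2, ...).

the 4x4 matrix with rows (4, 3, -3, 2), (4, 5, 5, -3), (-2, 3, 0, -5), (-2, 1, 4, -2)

Forward elimination:
R2 <- R2 - (1)*R1:  [  0   2   8  -5 ]
R3 <- R3 - (-1/2)*R1:  [    0   9/2  -3/2    -4 ]
R4 <- R4 - (-1/2)*R1:  [   0  5/2  5/2   -1 ]
R3 <- R3 - (9/4)*R2:  [     0      0  -39/2   29/4 ]
R4 <- R4 - (5/4)*R2:  [     0      0  -15/2   21/4 ]
R4 <- R4 - (5/13)*R3:  [     0      0      0  32/13 ]
Multipliers (in order of application): m_{21} = 1, m_{31} = -1/2, m_{41} = -1/2, m_{32} = 9/4, m_{42} = 5/4, m_{43} = 5/13

multipliers: 1, -1/2, -1/2, 9/4, 5/4, 5/13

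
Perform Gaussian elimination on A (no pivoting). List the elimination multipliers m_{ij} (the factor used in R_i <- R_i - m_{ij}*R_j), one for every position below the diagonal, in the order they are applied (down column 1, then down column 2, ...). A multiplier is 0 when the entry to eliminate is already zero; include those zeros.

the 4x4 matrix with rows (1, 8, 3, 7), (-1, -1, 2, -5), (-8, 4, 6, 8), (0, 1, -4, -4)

multipliers: -1, -8, 0, 68/7, 1/7, 33/130

Forward elimination:
R2 <- R2 - (-1)*R1:  [ 0  7  5  2 ]
R3 <- R3 - (-8)*R1:  [  0  68  30  64 ]
R4: entry in column 1 is already 0 -> m_{41} = 0 (no row operation needed)
R3 <- R3 - (68/7)*R2:  [      0       0  -130/7   312/7 ]
R4 <- R4 - (1/7)*R2:  [     0      0  -33/7  -30/7 ]
R4 <- R4 - (33/130)*R3:  [     0      0      0  -78/5 ]
Multipliers (in order of application): m_{21} = -1, m_{31} = -8, m_{41} = 0, m_{32} = 68/7, m_{42} = 1/7, m_{43} = 33/130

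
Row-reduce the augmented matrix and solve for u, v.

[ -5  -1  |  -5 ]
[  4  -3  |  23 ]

Forward elimination on [A|b]:
R2 <- R2 - (-4/5)*R1:  [     0  -19/5     19 ]
Row echelon form:
[ -5     -1  |  -5 ]
[  0  -19/5  |  19 ]
Back-substitution:
v = (19) / (-19/5) = -5
u = (-5 - (-1)*(-5)) / -5 = 2

(2, -5)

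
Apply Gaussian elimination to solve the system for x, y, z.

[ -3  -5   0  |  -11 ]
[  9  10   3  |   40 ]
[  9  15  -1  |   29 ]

Forward elimination on [A|b]:
R2 <- R2 - (-3)*R1:  [  0  -5   3   7 ]
R3 <- R3 - (-3)*R1:  [  0   0  -1  -4 ]
Row echelon form:
[ -3  -5   0  |  -11 ]
[  0  -5   3  |    7 ]
[  0   0  -1  |   -4 ]
Back-substitution:
z = (-4) / -1 = 4
y = (7 - (3)*(4)) / -5 = 1
x = (-11 - (-5)*(1)) / -3 = 2

(2, 1, 4)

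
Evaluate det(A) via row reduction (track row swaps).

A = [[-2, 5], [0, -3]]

det(A) = 6

Forward elimination:
Upper-triangular form:
[ -2   5 ]
[  0  -3 ]
det(A) = (-1)^0 * (-2) * (-3) = 6  (0 row swaps -> sign +1)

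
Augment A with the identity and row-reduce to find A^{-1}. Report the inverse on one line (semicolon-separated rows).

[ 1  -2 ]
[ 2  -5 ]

inverse = [5 -2; 2 -1]

Gauss-Jordan on [A | I]:
R2 <- R2 - (2)*R1:  [  0  -1  |  -2   1 ]
R2 <- (1/-1)*R2:  [  0   1  |   2  -1 ]
R1 <- R1 - (-2)*R2:  [  1   0  |   5  -2 ]
Right block of [I | A^{-1}] is the inverse:
[ 5  -2 ]
[ 2  -1 ]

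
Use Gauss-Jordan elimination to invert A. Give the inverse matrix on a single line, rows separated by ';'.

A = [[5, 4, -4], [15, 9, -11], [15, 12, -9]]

inverse = [-17/15 4/15 8/45; 2/3 -1/3 1/9; -1 0 1/3]

Gauss-Jordan on [A | I]:
R1 <- (1/5)*R1:  [    1   4/5  -4/5  |   1/5     0     0 ]
R2 <- R2 - (15)*R1:  [  0  -3   1  |  -3   1   0 ]
R3 <- R3 - (15)*R1:  [  0   0   3  |  -3   0   1 ]
R2 <- (1/-3)*R2:  [    0     1  -1/3  |     1  -1/3     0 ]
R1 <- R1 - (4/5)*R2:  [     1      0  -8/15  |   -3/5   4/15      0 ]
R3 <- (1/3)*R3:  [   0    0    1  |   -1    0  1/3 ]
R1 <- R1 - (-8/15)*R3:  [      1       0       0  |  -17/15    4/15    8/45 ]
R2 <- R2 - (-1/3)*R3:  [    0     1     0  |   2/3  -1/3   1/9 ]
Right block of [I | A^{-1}] is the inverse:
[ -17/15  4/15  8/45 ]
[    2/3  -1/3   1/9 ]
[     -1     0   1/3 ]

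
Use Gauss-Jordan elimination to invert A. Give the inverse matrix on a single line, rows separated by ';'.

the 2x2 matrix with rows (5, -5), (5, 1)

Gauss-Jordan on [A | I]:
R1 <- (1/5)*R1:  [   1   -1  |  1/5    0 ]
R2 <- R2 - (5)*R1:  [  0   6  |  -1   1 ]
R2 <- (1/6)*R2:  [    0     1  |  -1/6   1/6 ]
R1 <- R1 - (-1)*R2:  [    1     0  |  1/30   1/6 ]
Right block of [I | A^{-1}] is the inverse:
[ 1/30  1/6 ]
[ -1/6  1/6 ]

inverse = [1/30 1/6; -1/6 1/6]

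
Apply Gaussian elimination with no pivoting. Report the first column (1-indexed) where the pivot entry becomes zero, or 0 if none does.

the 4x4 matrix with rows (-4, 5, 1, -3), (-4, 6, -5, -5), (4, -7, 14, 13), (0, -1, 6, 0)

Naive forward elimination:
R2 <- R2 - (1)*R1:  [  0   1  -6  -2 ]
R3 <- R3 - (-1)*R1:  [  0  -2  15  10 ]
R3 <- R3 - (-2)*R2:  [ 0  0  3  6 ]
R4 <- R4 - (-1)*R2:  [  0   0   0  -2 ]
All pivots nonzero; naive elimination completes without hitting a zero pivot.

first zero-pivot column = 0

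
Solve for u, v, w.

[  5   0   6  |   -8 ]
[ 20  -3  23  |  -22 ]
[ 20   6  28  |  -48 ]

(-4, -4, 2)

Forward elimination on [A|b]:
R2 <- R2 - (4)*R1:  [  0  -3  -1  10 ]
R3 <- R3 - (4)*R1:  [   0    6    4  -16 ]
R3 <- R3 - (-2)*R2:  [ 0  0  2  4 ]
Row echelon form:
[ 5   0   6  |  -8 ]
[ 0  -3  -1  |  10 ]
[ 0   0   2  |   4 ]
Back-substitution:
w = (4) / 2 = 2
v = (10 - (-1)*(2)) / -3 = -4
u = (-8 - (6)*(2)) / 5 = -4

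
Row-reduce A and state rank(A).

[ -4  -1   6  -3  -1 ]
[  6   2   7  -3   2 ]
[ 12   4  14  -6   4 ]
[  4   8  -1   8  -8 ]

rank(A) = 3

Row reduction:
R2 <- R2 - (-3/2)*R1:  [     0    1/2     16  -15/2    1/2 ]
R3 <- R3 - (-3)*R1:  [   0    1   32  -15    1 ]
R4 <- R4 - (-1)*R1:  [  0   7   5   5  -9 ]
R3 <- R3 - (2)*R2:  [ 0  0  0  0  0 ]
R4 <- R4 - (14)*R2:  [    0     0  -219   110   -16 ]
R3 <-> R4   (pivot in column 3 was zero)
[ -4   -1     6     -3   -1 ]
[  0  1/2    16  -15/2  1/2 ]
[  0    0  -219    110  -16 ]
[  0    0     0      0    0 ]
Row echelon form:
[ -4   -1     6     -3   -1 ]
[  0  1/2    16  -15/2  1/2 ]
[  0    0  -219    110  -16 ]
[  0    0     0      0    0 ]
Nonzero rows / pivot columns: 3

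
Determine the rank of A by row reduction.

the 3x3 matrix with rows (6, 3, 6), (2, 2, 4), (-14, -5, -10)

rank(A) = 2

Row reduction:
R2 <- R2 - (1/3)*R1:  [ 0  1  2 ]
R3 <- R3 - (-7/3)*R1:  [ 0  2  4 ]
R3 <- R3 - (2)*R2:  [ 0  0  0 ]
Row echelon form:
[ 6  3  6 ]
[ 0  1  2 ]
[ 0  0  0 ]
Nonzero rows / pivot columns: 2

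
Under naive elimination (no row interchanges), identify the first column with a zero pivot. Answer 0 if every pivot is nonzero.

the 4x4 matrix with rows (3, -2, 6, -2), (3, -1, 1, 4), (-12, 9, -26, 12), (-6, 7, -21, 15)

Naive forward elimination:
R2 <- R2 - (1)*R1:  [  0   1  -5   6 ]
R3 <- R3 - (-4)*R1:  [  0   1  -2   4 ]
R4 <- R4 - (-2)*R1:  [  0   3  -9  11 ]
R3 <- R3 - (1)*R2:  [  0   0   3  -2 ]
R4 <- R4 - (3)*R2:  [  0   0   6  -7 ]
R4 <- R4 - (2)*R3:  [  0   0   0  -3 ]
All pivots nonzero; naive elimination completes without hitting a zero pivot.

first zero-pivot column = 0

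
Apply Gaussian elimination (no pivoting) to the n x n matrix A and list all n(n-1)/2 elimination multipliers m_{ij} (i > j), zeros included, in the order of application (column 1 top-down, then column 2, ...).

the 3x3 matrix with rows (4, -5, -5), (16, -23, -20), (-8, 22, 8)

multipliers: 4, -2, -4

Forward elimination:
R2 <- R2 - (4)*R1:  [  0  -3   0 ]
R3 <- R3 - (-2)*R1:  [  0  12  -2 ]
R3 <- R3 - (-4)*R2:  [  0   0  -2 ]
Multipliers (in order of application): m_{21} = 4, m_{31} = -2, m_{32} = -4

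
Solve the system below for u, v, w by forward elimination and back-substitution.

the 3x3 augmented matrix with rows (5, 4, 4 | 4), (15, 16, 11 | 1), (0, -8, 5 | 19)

Forward elimination on [A|b]:
R2 <- R2 - (3)*R1:  [   0    4   -1  -11 ]
R3 <- R3 - (-2)*R2:  [  0   0   3  -3 ]
Row echelon form:
[ 5  4   4  |    4 ]
[ 0  4  -1  |  -11 ]
[ 0  0   3  |   -3 ]
Back-substitution:
w = (-3) / 3 = -1
v = (-11 - (-1)*(-1)) / 4 = -3
u = (4 - (4)*(-3) - (4)*(-1)) / 5 = 4

(4, -3, -1)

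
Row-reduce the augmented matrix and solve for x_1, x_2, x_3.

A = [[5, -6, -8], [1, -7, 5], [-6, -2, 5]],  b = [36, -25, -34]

Forward elimination on [A|b]:
R2 <- R2 - (1/5)*R1:  [      0   -29/5    33/5  -161/5 ]
R3 <- R3 - (-6/5)*R1:  [     0  -46/5  -23/5   46/5 ]
R3 <- R3 - (46/29)*R2:  [       0        0  -437/29  1748/29 ]
Row echelon form:
[ 5     -6       -8  |       36 ]
[ 0  -29/5     33/5  |   -161/5 ]
[ 0      0  -437/29  |  1748/29 ]
Back-substitution:
x_3 = (1748/29) / (-437/29) = -4
x_2 = (-161/5 - (33/5)*(-4)) / (-29/5) = 1
x_1 = (36 - (-6)*(1) - (-8)*(-4)) / 5 = 2

(2, 1, -4)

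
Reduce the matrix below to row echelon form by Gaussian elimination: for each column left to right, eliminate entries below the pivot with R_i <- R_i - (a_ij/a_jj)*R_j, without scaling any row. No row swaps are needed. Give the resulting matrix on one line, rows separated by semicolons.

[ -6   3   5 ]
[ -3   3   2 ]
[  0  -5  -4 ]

Forward elimination:
R2 <- R2 - (1/2)*R1:  [    0   3/2  -1/2 ]
R3 <- R3 - (-10/3)*R2:  [     0      0  -17/3 ]
Row echelon form:
[ -6    3      5 ]
[  0  3/2   -1/2 ]
[  0    0  -17/3 ]

REF = [-6 3 5; 0 3/2 -1/2; 0 0 -17/3]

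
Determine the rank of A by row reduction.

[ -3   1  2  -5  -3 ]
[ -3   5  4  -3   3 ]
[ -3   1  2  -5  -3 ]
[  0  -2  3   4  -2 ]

Row reduction:
R2 <- R2 - (1)*R1:  [ 0  4  2  2  6 ]
R3 <- R3 - (1)*R1:  [ 0  0  0  0  0 ]
R4 <- R4 - (-1/2)*R2:  [ 0  0  4  5  1 ]
R3 <-> R4   (pivot in column 3 was zero)
[ -3  1  2  -5  -3 ]
[  0  4  2   2   6 ]
[  0  0  4   5   1 ]
[  0  0  0   0   0 ]
Row echelon form:
[ -3  1  2  -5  -3 ]
[  0  4  2   2   6 ]
[  0  0  4   5   1 ]
[  0  0  0   0   0 ]
Nonzero rows / pivot columns: 3

rank(A) = 3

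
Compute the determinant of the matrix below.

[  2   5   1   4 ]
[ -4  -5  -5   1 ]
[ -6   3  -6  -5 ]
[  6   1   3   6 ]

det(A) = -636

Forward elimination:
R2 <- R2 - (-2)*R1:  [  0   5  -3   9 ]
R3 <- R3 - (-3)*R1:  [  0  18  -3   7 ]
R4 <- R4 - (3)*R1:  [   0  -14    0   -6 ]
R3 <- R3 - (18/5)*R2:  [      0       0    39/5  -127/5 ]
R4 <- R4 - (-14/5)*R2:  [     0      0  -42/5   96/5 ]
R4 <- R4 - (-14/13)*R3:  [       0        0        0  -106/13 ]
Upper-triangular form:
[ 2  5     1        4 ]
[ 0  5    -3        9 ]
[ 0  0  39/5   -127/5 ]
[ 0  0     0  -106/13 ]
det(A) = (-1)^0 * (2) * (5) * (39/5) * (-106/13) = -636  (0 row swaps -> sign +1)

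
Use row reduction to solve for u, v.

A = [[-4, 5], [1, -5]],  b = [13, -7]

(-2, 1)

Forward elimination on [A|b]:
R2 <- R2 - (-1/4)*R1:  [     0  -15/4  -15/4 ]
Row echelon form:
[ -4      5  |     13 ]
[  0  -15/4  |  -15/4 ]
Back-substitution:
v = (-15/4) / (-15/4) = 1
u = (13 - (5)*(1)) / -4 = -2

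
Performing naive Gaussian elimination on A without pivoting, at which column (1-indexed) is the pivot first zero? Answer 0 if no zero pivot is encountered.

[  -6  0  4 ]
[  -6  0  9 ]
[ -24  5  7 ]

first zero-pivot column = 2

Naive forward elimination:
R2 <- R2 - (1)*R1:  [ 0  0  5 ]
R3 <- R3 - (4)*R1:  [  0   5  -9 ]
Matrix at this point:
[ -6  0   4 ]
[  0  0   5 ]
[  0  5  -9 ]
Pivot entry (2,2) is zero but row 3 has 5 in column 2 -> naive elimination stops; a row interchange (e.g. R2 <-> R3) would be required here.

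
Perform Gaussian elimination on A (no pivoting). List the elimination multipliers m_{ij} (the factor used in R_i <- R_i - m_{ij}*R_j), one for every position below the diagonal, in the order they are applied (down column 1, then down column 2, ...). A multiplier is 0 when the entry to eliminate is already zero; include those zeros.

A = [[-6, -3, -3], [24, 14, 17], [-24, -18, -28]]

multipliers: -4, 4, -3

Forward elimination:
R2 <- R2 - (-4)*R1:  [ 0  2  5 ]
R3 <- R3 - (4)*R1:  [   0   -6  -16 ]
R3 <- R3 - (-3)*R2:  [  0   0  -1 ]
Multipliers (in order of application): m_{21} = -4, m_{31} = 4, m_{32} = -3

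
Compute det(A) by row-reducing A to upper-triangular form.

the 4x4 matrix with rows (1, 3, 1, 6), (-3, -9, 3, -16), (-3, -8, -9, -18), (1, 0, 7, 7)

det(A) = -30

Forward elimination:
R2 <- R2 - (-3)*R1:  [ 0  0  6  2 ]
R3 <- R3 - (-3)*R1:  [  0   1  -6   0 ]
R4 <- R4 - (1)*R1:  [  0  -3   6   1 ]
R2 <-> R3   (pivot in column 2 was zero)
[ 1   3   1  6 ]
[ 0   1  -6  0 ]
[ 0   0   6  2 ]
[ 0  -3   6  1 ]
R4 <- R4 - (-3)*R2:  [   0    0  -12    1 ]
R4 <- R4 - (-2)*R3:  [ 0  0  0  5 ]
Upper-triangular form:
[ 1  3   1  6 ]
[ 0  1  -6  0 ]
[ 0  0   6  2 ]
[ 0  0   0  5 ]
det(A) = (-1)^1 * (1) * (1) * (6) * (5) = -30  (1 row swap -> sign -1)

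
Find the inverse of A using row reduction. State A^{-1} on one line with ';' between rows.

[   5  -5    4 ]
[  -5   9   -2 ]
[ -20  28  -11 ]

Gauss-Jordan on [A | I]:
R1 <- (1/5)*R1:  [   1   -1  4/5  |  1/5    0    0 ]
R2 <- R2 - (-5)*R1:  [ 0  4  2  |  1  1  0 ]
R3 <- R3 - (-20)*R1:  [ 0  8  5  |  4  0  1 ]
R2 <- (1/4)*R2:  [   0    1  1/2  |  1/4  1/4    0 ]
R1 <- R1 - (-1)*R2:  [     1      0  13/10  |   9/20    1/4      0 ]
R3 <- R3 - (8)*R2:  [  0   0   1  |   2  -2   1 ]
R1 <- R1 - (13/10)*R3:  [      1       0       0  |  -43/20   57/20  -13/10 ]
R2 <- R2 - (1/2)*R3:  [    0     1     0  |  -3/4   5/4  -1/2 ]
Right block of [I | A^{-1}] is the inverse:
[ -43/20  57/20  -13/10 ]
[   -3/4    5/4    -1/2 ]
[      2     -2       1 ]

inverse = [-43/20 57/20 -13/10; -3/4 5/4 -1/2; 2 -2 1]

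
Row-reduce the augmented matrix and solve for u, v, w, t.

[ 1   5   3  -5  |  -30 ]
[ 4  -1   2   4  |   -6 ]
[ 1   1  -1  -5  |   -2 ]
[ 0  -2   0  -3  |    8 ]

(-1, -4, -3, 0)

Forward elimination on [A|b]:
R2 <- R2 - (4)*R1:  [   0  -21  -10   24  114 ]
R3 <- R3 - (1)*R1:  [  0  -4  -4   0  28 ]
R3 <- R3 - (4/21)*R2:  [      0       0  -44/21   -32/7    44/7 ]
R4 <- R4 - (2/21)*R2:  [     0      0  20/21  -37/7  -20/7 ]
R4 <- R4 - (-5/11)*R3:  [      0       0       0  -81/11       0 ]
Row echelon form:
[ 1    5       3      -5  |   -30 ]
[ 0  -21     -10      24  |   114 ]
[ 0    0  -44/21   -32/7  |  44/7 ]
[ 0    0       0  -81/11  |     0 ]
Back-substitution:
t = (0) / (-81/11) = 0
w = (44/7 - (-32/7)*(0)) / (-44/21) = -3
v = (114 - (-10)*(-3) - (24)*(0)) / -21 = -4
u = (-30 - (5)*(-4) - (3)*(-3) - (-5)*(0)) / 1 = -1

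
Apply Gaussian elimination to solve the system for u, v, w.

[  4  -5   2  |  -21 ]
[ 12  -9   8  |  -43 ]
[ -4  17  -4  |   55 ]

Forward elimination on [A|b]:
R2 <- R2 - (3)*R1:  [  0   6   2  20 ]
R3 <- R3 - (-1)*R1:  [  0  12  -2  34 ]
R3 <- R3 - (2)*R2:  [  0   0  -6  -6 ]
Row echelon form:
[ 4  -5   2  |  -21 ]
[ 0   6   2  |   20 ]
[ 0   0  -6  |   -6 ]
Back-substitution:
w = (-6) / -6 = 1
v = (20 - (2)*(1)) / 6 = 3
u = (-21 - (-5)*(3) - (2)*(1)) / 4 = -2

(-2, 3, 1)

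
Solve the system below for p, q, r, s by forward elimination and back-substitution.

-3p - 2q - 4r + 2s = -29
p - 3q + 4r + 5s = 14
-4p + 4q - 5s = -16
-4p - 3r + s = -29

(5, 1, 3, 0)

Forward elimination on [A|b]:
R2 <- R2 - (-1/3)*R1:  [     0  -11/3    8/3   17/3   13/3 ]
R3 <- R3 - (4/3)*R1:  [     0   20/3   16/3  -23/3   68/3 ]
R4 <- R4 - (4/3)*R1:  [    0   8/3   7/3  -5/3  29/3 ]
R3 <- R3 - (-20/11)*R2:  [      0       0  112/11   29/11  336/11 ]
R4 <- R4 - (-8/11)*R2:  [      0       0   47/11   27/11  141/11 ]
R4 <- R4 - (47/112)*R3:  [       0        0        0  151/112        0 ]
Row echelon form:
[ -3     -2      -4        2  |     -29 ]
[  0  -11/3     8/3     17/3  |    13/3 ]
[  0      0  112/11    29/11  |  336/11 ]
[  0      0       0  151/112  |       0 ]
Back-substitution:
s = (0) / (151/112) = 0
r = (336/11 - (29/11)*(0)) / (112/11) = 3
q = (13/3 - (8/3)*(3) - (17/3)*(0)) / (-11/3) = 1
p = (-29 - (-2)*(1) - (-4)*(3) - (2)*(0)) / -3 = 5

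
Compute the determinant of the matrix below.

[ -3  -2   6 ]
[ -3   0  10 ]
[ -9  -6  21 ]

det(A) = -18

Forward elimination:
R2 <- R2 - (1)*R1:  [ 0  2  4 ]
R3 <- R3 - (3)*R1:  [ 0  0  3 ]
Upper-triangular form:
[ -3  -2  6 ]
[  0   2  4 ]
[  0   0  3 ]
det(A) = (-1)^0 * (-3) * (2) * (3) = -18  (0 row swaps -> sign +1)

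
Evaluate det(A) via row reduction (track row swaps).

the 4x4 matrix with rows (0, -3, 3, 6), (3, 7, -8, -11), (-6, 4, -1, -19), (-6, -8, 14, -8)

Forward elimination:
R1 <-> R2   (pivot in column 1 was zero)
[  3   7  -8  -11 ]
[  0  -3   3    6 ]
[ -6   4  -1  -19 ]
[ -6  -8  14   -8 ]
R3 <- R3 - (-2)*R1:  [   0   18  -17  -41 ]
R4 <- R4 - (-2)*R1:  [   0    6   -2  -30 ]
R3 <- R3 - (-6)*R2:  [  0   0   1  -5 ]
R4 <- R4 - (-2)*R2:  [   0    0    4  -18 ]
R4 <- R4 - (4)*R3:  [ 0  0  0  2 ]
Upper-triangular form:
[ 3   7  -8  -11 ]
[ 0  -3   3    6 ]
[ 0   0   1   -5 ]
[ 0   0   0    2 ]
det(A) = (-1)^1 * (3) * (-3) * (1) * (2) = 18  (1 row swap -> sign -1)

det(A) = 18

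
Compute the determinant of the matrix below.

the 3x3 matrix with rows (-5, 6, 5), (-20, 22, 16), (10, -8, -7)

det(A) = -50

Forward elimination:
R2 <- R2 - (4)*R1:  [  0  -2  -4 ]
R3 <- R3 - (-2)*R1:  [ 0  4  3 ]
R3 <- R3 - (-2)*R2:  [  0   0  -5 ]
Upper-triangular form:
[ -5   6   5 ]
[  0  -2  -4 ]
[  0   0  -5 ]
det(A) = (-1)^0 * (-5) * (-2) * (-5) = -50  (0 row swaps -> sign +1)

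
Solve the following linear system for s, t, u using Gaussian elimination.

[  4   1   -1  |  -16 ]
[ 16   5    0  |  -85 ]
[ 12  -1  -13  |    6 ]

(-5, -1, -5)

Forward elimination on [A|b]:
R2 <- R2 - (4)*R1:  [   0    1    4  -21 ]
R3 <- R3 - (3)*R1:  [   0   -4  -10   54 ]
R3 <- R3 - (-4)*R2:  [   0    0    6  -30 ]
Row echelon form:
[ 4  1  -1  |  -16 ]
[ 0  1   4  |  -21 ]
[ 0  0   6  |  -30 ]
Back-substitution:
u = (-30) / 6 = -5
t = (-21 - (4)*(-5)) / 1 = -1
s = (-16 - (1)*(-1) - (-1)*(-5)) / 4 = -5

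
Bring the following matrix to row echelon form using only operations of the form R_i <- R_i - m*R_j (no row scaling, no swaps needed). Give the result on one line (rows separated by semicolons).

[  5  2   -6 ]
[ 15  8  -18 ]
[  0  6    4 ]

REF = [5 2 -6; 0 2 0; 0 0 4]

Forward elimination:
R2 <- R2 - (3)*R1:  [ 0  2  0 ]
R3 <- R3 - (3)*R2:  [ 0  0  4 ]
Row echelon form:
[ 5  2  -6 ]
[ 0  2   0 ]
[ 0  0   4 ]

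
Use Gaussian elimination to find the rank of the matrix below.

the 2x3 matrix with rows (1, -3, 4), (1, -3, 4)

rank(A) = 1

Row reduction:
R2 <- R2 - (1)*R1:  [ 0  0  0 ]
Row echelon form:
[ 1  -3  4 ]
[ 0   0  0 ]
Nonzero rows / pivot columns: 1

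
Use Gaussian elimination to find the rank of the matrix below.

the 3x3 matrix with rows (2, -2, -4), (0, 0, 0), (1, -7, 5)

rank(A) = 2

Row reduction:
R3 <- R3 - (1/2)*R1:  [  0  -6   7 ]
R2 <-> R3   (pivot in column 2 was zero)
[ 2  -2  -4 ]
[ 0  -6   7 ]
[ 0   0   0 ]
Row echelon form:
[ 2  -2  -4 ]
[ 0  -6   7 ]
[ 0   0   0 ]
Nonzero rows / pivot columns: 2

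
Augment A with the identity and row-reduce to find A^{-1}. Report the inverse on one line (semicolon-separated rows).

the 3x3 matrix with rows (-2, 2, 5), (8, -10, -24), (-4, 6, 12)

inverse = [-3 -3/4 -1/4; 0 1/2 1; -1 -1/2 -1/2]

Gauss-Jordan on [A | I]:
R1 <- (1/-2)*R1:  [    1    -1  -5/2  |  -1/2     0     0 ]
R2 <- R2 - (8)*R1:  [  0  -2  -4  |   4   1   0 ]
R3 <- R3 - (-4)*R1:  [  0   2   2  |  -2   0   1 ]
R2 <- (1/-2)*R2:  [    0     1     2  |    -2  -1/2     0 ]
R1 <- R1 - (-1)*R2:  [    1     0  -1/2  |  -5/2  -1/2     0 ]
R3 <- R3 - (2)*R2:  [  0   0  -2  |   2   1   1 ]
R3 <- (1/-2)*R3:  [    0     0     1  |    -1  -1/2  -1/2 ]
R1 <- R1 - (-1/2)*R3:  [    1     0     0  |    -3  -3/4  -1/4 ]
R2 <- R2 - (2)*R3:  [   0    1    0  |    0  1/2    1 ]
Right block of [I | A^{-1}] is the inverse:
[ -3  -3/4  -1/4 ]
[  0   1/2     1 ]
[ -1  -1/2  -1/2 ]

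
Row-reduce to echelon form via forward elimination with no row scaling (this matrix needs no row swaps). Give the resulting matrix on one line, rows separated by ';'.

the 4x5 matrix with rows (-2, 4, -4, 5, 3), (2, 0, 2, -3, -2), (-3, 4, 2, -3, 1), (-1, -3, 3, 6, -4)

Forward elimination:
R2 <- R2 - (-1)*R1:  [  0   4  -2   2   1 ]
R3 <- R3 - (3/2)*R1:  [     0     -2      8  -21/2   -7/2 ]
R4 <- R4 - (1/2)*R1:  [     0     -5      5    7/2  -11/2 ]
R3 <- R3 - (-1/2)*R2:  [     0      0      7  -19/2     -3 ]
R4 <- R4 - (-5/4)*R2:  [     0      0    5/2      6  -17/4 ]
R4 <- R4 - (5/14)*R3:  [      0       0       0  263/28  -89/28 ]
Row echelon form:
[ -2  4  -4       5       3 ]
[  0  4  -2       2       1 ]
[  0  0   7   -19/2      -3 ]
[  0  0   0  263/28  -89/28 ]

REF = [-2 4 -4 5 3; 0 4 -2 2 1; 0 0 7 -19/2 -3; 0 0 0 263/28 -89/28]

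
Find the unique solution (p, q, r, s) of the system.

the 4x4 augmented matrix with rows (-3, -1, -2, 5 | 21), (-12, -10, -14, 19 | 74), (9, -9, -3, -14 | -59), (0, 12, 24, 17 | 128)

Forward elimination on [A|b]:
R2 <- R2 - (4)*R1:  [   0   -6   -6   -1  -10 ]
R3 <- R3 - (-3)*R1:  [   0  -12   -9    1    4 ]
R3 <- R3 - (2)*R2:  [  0   0   3   3  24 ]
R4 <- R4 - (-2)*R2:  [   0    0   12   15  108 ]
R4 <- R4 - (4)*R3:  [  0   0   0   3  12 ]
Row echelon form:
[ -3  -1  -2   5  |   21 ]
[  0  -6  -6  -1  |  -10 ]
[  0   0   3   3  |   24 ]
[  0   0   0   3  |   12 ]
Back-substitution:
s = (12) / 3 = 4
r = (24 - (3)*(4)) / 3 = 4
q = (-10 - (-6)*(4) - (-1)*(4)) / -6 = -3
p = (21 - (-1)*(-3) - (-2)*(4) - (5)*(4)) / -3 = -2

(-2, -3, 4, 4)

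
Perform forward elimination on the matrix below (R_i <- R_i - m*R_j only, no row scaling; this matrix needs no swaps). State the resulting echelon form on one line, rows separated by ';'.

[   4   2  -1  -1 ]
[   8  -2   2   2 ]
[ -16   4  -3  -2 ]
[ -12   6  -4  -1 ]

Forward elimination:
R2 <- R2 - (2)*R1:  [  0  -6   4   4 ]
R3 <- R3 - (-4)*R1:  [  0  12  -7  -6 ]
R4 <- R4 - (-3)*R1:  [  0  12  -7  -4 ]
R3 <- R3 - (-2)*R2:  [ 0  0  1  2 ]
R4 <- R4 - (-2)*R2:  [ 0  0  1  4 ]
R4 <- R4 - (1)*R3:  [ 0  0  0  2 ]
Row echelon form:
[ 4   2  -1  -1 ]
[ 0  -6   4   4 ]
[ 0   0   1   2 ]
[ 0   0   0   2 ]

REF = [4 2 -1 -1; 0 -6 4 4; 0 0 1 2; 0 0 0 2]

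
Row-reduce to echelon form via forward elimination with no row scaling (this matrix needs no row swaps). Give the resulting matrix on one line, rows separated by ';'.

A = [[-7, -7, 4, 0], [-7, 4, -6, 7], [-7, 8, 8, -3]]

Forward elimination:
R2 <- R2 - (1)*R1:  [   0   11  -10    7 ]
R3 <- R3 - (1)*R1:  [  0  15   4  -3 ]
R3 <- R3 - (15/11)*R2:  [       0        0   194/11  -138/11 ]
Row echelon form:
[ -7  -7       4        0 ]
[  0  11     -10        7 ]
[  0   0  194/11  -138/11 ]

REF = [-7 -7 4 0; 0 11 -10 7; 0 0 194/11 -138/11]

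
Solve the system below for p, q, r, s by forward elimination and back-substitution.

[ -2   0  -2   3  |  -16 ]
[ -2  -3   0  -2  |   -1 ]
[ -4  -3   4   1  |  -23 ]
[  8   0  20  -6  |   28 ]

(3, 1, -1, -4)

Forward elimination on [A|b]:
R2 <- R2 - (1)*R1:  [  0  -3   2  -5  15 ]
R3 <- R3 - (2)*R1:  [  0  -3   8  -5   9 ]
R4 <- R4 - (-4)*R1:  [   0    0   12    6  -36 ]
R3 <- R3 - (1)*R2:  [  0   0   6   0  -6 ]
R4 <- R4 - (2)*R3:  [   0    0    0    6  -24 ]
Row echelon form:
[ -2   0  -2   3  |  -16 ]
[  0  -3   2  -5  |   15 ]
[  0   0   6   0  |   -6 ]
[  0   0   0   6  |  -24 ]
Back-substitution:
s = (-24) / 6 = -4
r = (-6) / 6 = -1
q = (15 - (2)*(-1) - (-5)*(-4)) / -3 = 1
p = (-16 - (-2)*(-1) - (3)*(-4)) / -2 = 3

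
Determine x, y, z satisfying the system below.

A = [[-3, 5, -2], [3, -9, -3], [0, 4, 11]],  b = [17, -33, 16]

(1, 4, 0)

Forward elimination on [A|b]:
R2 <- R2 - (-1)*R1:  [   0   -4   -5  -16 ]
R3 <- R3 - (-1)*R2:  [ 0  0  6  0 ]
Row echelon form:
[ -3   5  -2  |   17 ]
[  0  -4  -5  |  -16 ]
[  0   0   6  |    0 ]
Back-substitution:
z = (0) / 6 = 0
y = (-16 - (-5)*(0)) / -4 = 4
x = (17 - (5)*(4) - (-2)*(0)) / -3 = 1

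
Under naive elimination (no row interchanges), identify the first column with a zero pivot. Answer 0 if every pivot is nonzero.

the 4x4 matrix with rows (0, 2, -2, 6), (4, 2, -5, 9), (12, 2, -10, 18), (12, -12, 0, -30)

first zero-pivot column = 1

Naive forward elimination:
Pivot entry (1,1) is zero but row 2 has 4 in column 1 -> naive elimination stops; a row interchange (e.g. R1 <-> R2) would be required here.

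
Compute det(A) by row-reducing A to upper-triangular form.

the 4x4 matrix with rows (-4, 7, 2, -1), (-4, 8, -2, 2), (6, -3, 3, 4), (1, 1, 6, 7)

det(A) = -1184

Forward elimination:
R2 <- R2 - (1)*R1:  [  0   1  -4   3 ]
R3 <- R3 - (-3/2)*R1:  [    0  15/2     6   5/2 ]
R4 <- R4 - (-1/4)*R1:  [    0  11/4  13/2  27/4 ]
R3 <- R3 - (15/2)*R2:  [   0    0   36  -20 ]
R4 <- R4 - (11/4)*R2:  [    0     0  35/2  -3/2 ]
R4 <- R4 - (35/72)*R3:  [    0     0     0  74/9 ]
Upper-triangular form:
[ -4  7   2    -1 ]
[  0  1  -4     3 ]
[  0  0  36   -20 ]
[  0  0   0  74/9 ]
det(A) = (-1)^0 * (-4) * (1) * (36) * (74/9) = -1184  (0 row swaps -> sign +1)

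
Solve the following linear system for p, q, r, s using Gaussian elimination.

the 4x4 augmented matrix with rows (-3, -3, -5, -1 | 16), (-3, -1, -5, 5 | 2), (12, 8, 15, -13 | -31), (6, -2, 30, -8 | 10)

(-1, -4, 0, -1)

Forward elimination on [A|b]:
R2 <- R2 - (1)*R1:  [   0    2    0    6  -14 ]
R3 <- R3 - (-4)*R1:  [   0   -4   -5  -17   33 ]
R4 <- R4 - (-2)*R1:  [   0   -8   20  -10   42 ]
R3 <- R3 - (-2)*R2:  [  0   0  -5  -5   5 ]
R4 <- R4 - (-4)*R2:  [   0    0   20   14  -14 ]
R4 <- R4 - (-4)*R3:  [  0   0   0  -6   6 ]
Row echelon form:
[ -3  -3  -5  -1  |   16 ]
[  0   2   0   6  |  -14 ]
[  0   0  -5  -5  |    5 ]
[  0   0   0  -6  |    6 ]
Back-substitution:
s = (6) / -6 = -1
r = (5 - (-5)*(-1)) / -5 = 0
q = (-14 - (6)*(-1)) / 2 = -4
p = (16 - (-3)*(-4) - (-5)*(0) - (-1)*(-1)) / -3 = -1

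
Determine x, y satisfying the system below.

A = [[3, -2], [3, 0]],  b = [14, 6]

Forward elimination on [A|b]:
R2 <- R2 - (1)*R1:  [  0   2  -8 ]
Row echelon form:
[ 3  -2  |  14 ]
[ 0   2  |  -8 ]
Back-substitution:
y = (-8) / 2 = -4
x = (14 - (-2)*(-4)) / 3 = 2

(2, -4)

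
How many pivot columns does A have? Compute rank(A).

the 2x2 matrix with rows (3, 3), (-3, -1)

rank(A) = 2

Row reduction:
R2 <- R2 - (-1)*R1:  [ 0  2 ]
Row echelon form:
[ 3  3 ]
[ 0  2 ]
Nonzero rows / pivot columns: 2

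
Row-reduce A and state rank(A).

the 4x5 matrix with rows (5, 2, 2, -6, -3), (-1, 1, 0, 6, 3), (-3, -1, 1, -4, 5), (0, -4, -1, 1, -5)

Row reduction:
R2 <- R2 - (-1/5)*R1:  [    0   7/5   2/5  24/5  12/5 ]
R3 <- R3 - (-3/5)*R1:  [     0    1/5   11/5  -38/5   16/5 ]
R3 <- R3 - (1/7)*R2:  [     0      0   15/7  -58/7   20/7 ]
R4 <- R4 - (-20/7)*R2:  [     0      0    1/7  103/7   13/7 ]
R4 <- R4 - (1/15)*R3:  [      0       0       0  229/15     5/3 ]
Row echelon form:
[ 5    2     2      -6    -3 ]
[ 0  7/5   2/5    24/5  12/5 ]
[ 0    0  15/7   -58/7  20/7 ]
[ 0    0     0  229/15   5/3 ]
Nonzero rows / pivot columns: 4

rank(A) = 4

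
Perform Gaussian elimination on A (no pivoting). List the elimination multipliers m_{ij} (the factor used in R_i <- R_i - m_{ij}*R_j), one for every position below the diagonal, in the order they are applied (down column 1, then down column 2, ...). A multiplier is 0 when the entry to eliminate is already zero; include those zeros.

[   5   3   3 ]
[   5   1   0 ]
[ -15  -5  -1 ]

multipliers: 1, -3, -2

Forward elimination:
R2 <- R2 - (1)*R1:  [  0  -2  -3 ]
R3 <- R3 - (-3)*R1:  [ 0  4  8 ]
R3 <- R3 - (-2)*R2:  [ 0  0  2 ]
Multipliers (in order of application): m_{21} = 1, m_{31} = -3, m_{32} = -2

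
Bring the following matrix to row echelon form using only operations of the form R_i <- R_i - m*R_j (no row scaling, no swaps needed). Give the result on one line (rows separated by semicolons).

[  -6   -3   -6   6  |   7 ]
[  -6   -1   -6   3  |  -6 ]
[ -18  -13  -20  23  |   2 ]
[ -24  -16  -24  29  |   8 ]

REF = [-6 -3 -6 6 7; 0 2 0 -3 -13; 0 0 -2 -1 -45; 0 0 0 -1 -46]

Forward elimination:
R2 <- R2 - (1)*R1:  [   0    2    0   -3  -13 ]
R3 <- R3 - (3)*R1:  [   0   -4   -2    5  -19 ]
R4 <- R4 - (4)*R1:  [   0   -4    0    5  -20 ]
R3 <- R3 - (-2)*R2:  [   0    0   -2   -1  -45 ]
R4 <- R4 - (-2)*R2:  [   0    0    0   -1  -46 ]
Row echelon form:
[ -6  -3  -6   6  |    7 ]
[  0   2   0  -3  |  -13 ]
[  0   0  -2  -1  |  -45 ]
[  0   0   0  -1  |  -46 ]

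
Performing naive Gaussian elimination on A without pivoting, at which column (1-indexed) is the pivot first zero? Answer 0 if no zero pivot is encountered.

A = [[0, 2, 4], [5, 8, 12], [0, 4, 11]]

Naive forward elimination:
Pivot entry (1,1) is zero but row 2 has 5 in column 1 -> naive elimination stops; a row interchange (e.g. R1 <-> R2) would be required here.

first zero-pivot column = 1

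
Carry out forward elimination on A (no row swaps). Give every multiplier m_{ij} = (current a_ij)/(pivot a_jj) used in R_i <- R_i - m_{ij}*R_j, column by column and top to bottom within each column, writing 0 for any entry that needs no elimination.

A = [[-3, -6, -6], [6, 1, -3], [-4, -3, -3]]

multipliers: -2, 4/3, -5/11

Forward elimination:
R2 <- R2 - (-2)*R1:  [   0  -11  -15 ]
R3 <- R3 - (4/3)*R1:  [ 0  5  5 ]
R3 <- R3 - (-5/11)*R2:  [      0       0  -20/11 ]
Multipliers (in order of application): m_{21} = -2, m_{31} = 4/3, m_{32} = -5/11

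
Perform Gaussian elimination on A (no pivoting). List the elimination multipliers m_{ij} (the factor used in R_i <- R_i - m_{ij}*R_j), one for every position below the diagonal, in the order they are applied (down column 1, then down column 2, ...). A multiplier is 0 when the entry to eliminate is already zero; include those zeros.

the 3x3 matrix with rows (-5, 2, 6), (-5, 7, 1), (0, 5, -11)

Forward elimination:
R2 <- R2 - (1)*R1:  [  0   5  -5 ]
R3: entry in column 1 is already 0 -> m_{31} = 0 (no row operation needed)
R3 <- R3 - (1)*R2:  [  0   0  -6 ]
Multipliers (in order of application): m_{21} = 1, m_{31} = 0, m_{32} = 1

multipliers: 1, 0, 1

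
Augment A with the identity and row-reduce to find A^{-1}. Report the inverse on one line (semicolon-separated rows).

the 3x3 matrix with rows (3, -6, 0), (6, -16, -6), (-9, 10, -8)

Gauss-Jordan on [A | I]:
R1 <- (1/3)*R1:  [   1   -2    0  |  1/3    0    0 ]
R2 <- R2 - (6)*R1:  [  0  -4  -6  |  -2   1   0 ]
R3 <- R3 - (-9)*R1:  [  0  -8  -8  |   3   0   1 ]
R2 <- (1/-4)*R2:  [    0     1   3/2  |   1/2  -1/4     0 ]
R1 <- R1 - (-2)*R2:  [    1     0     3  |   4/3  -1/2     0 ]
R3 <- R3 - (-8)*R2:  [  0   0   4  |   7  -2   1 ]
R3 <- (1/4)*R3:  [    0     0     1  |   7/4  -1/2   1/4 ]
R1 <- R1 - (3)*R3:  [      1       0       0  |  -47/12       1    -3/4 ]
R2 <- R2 - (3/2)*R3:  [     0      1      0  |  -17/8    1/2   -3/8 ]
Right block of [I | A^{-1}] is the inverse:
[ -47/12     1  -3/4 ]
[  -17/8   1/2  -3/8 ]
[    7/4  -1/2   1/4 ]

inverse = [-47/12 1 -3/4; -17/8 1/2 -3/8; 7/4 -1/2 1/4]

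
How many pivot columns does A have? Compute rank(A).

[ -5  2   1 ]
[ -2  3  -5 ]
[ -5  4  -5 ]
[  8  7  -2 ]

Row reduction:
R2 <- R2 - (2/5)*R1:  [     0   11/5  -27/5 ]
R3 <- R3 - (1)*R1:  [  0   2  -6 ]
R4 <- R4 - (-8/5)*R1:  [    0  51/5  -2/5 ]
R3 <- R3 - (10/11)*R2:  [      0       0  -12/11 ]
R4 <- R4 - (51/11)*R2:  [      0       0  271/11 ]
R4 <- R4 - (-271/12)*R3:  [ 0  0  0 ]
Row echelon form:
[ -5     2       1 ]
[  0  11/5   -27/5 ]
[  0     0  -12/11 ]
[  0     0       0 ]
Nonzero rows / pivot columns: 3

rank(A) = 3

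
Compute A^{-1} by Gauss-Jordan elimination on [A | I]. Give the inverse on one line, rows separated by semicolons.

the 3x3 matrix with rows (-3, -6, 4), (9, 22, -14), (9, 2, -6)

Gauss-Jordan on [A | I]:
R1 <- (1/-3)*R1:  [    1     2  -4/3  |  -1/3     0     0 ]
R2 <- R2 - (9)*R1:  [  0   4  -2  |   3   1   0 ]
R3 <- R3 - (9)*R1:  [   0  -16    6  |    3    0    1 ]
R2 <- (1/4)*R2:  [    0     1  -1/2  |   3/4   1/4     0 ]
R1 <- R1 - (2)*R2:  [     1      0   -1/3  |  -11/6   -1/2      0 ]
R3 <- R3 - (-16)*R2:  [  0   0  -2  |  15   4   1 ]
R3 <- (1/-2)*R3:  [     0      0      1  |  -15/2     -2   -1/2 ]
R1 <- R1 - (-1/3)*R3:  [     1      0      0  |  -13/3   -7/6   -1/6 ]
R2 <- R2 - (-1/2)*R3:  [    0     1     0  |    -3  -3/4  -1/4 ]
Right block of [I | A^{-1}] is the inverse:
[ -13/3  -7/6  -1/6 ]
[    -3  -3/4  -1/4 ]
[ -15/2    -2  -1/2 ]

inverse = [-13/3 -7/6 -1/6; -3 -3/4 -1/4; -15/2 -2 -1/2]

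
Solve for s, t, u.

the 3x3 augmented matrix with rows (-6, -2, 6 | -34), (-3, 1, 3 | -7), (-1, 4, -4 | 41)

(-1, 5, -5)

Forward elimination on [A|b]:
R2 <- R2 - (1/2)*R1:  [  0   2   0  10 ]
R3 <- R3 - (1/6)*R1:  [     0   13/3     -5  140/3 ]
R3 <- R3 - (13/6)*R2:  [  0   0  -5  25 ]
Row echelon form:
[ -6  -2   6  |  -34 ]
[  0   2   0  |   10 ]
[  0   0  -5  |   25 ]
Back-substitution:
u = (25) / -5 = -5
t = (10) / 2 = 5
s = (-34 - (-2)*(5) - (6)*(-5)) / -6 = -1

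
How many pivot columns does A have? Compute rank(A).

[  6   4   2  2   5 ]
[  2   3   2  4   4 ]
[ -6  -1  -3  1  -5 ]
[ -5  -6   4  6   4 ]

rank(A) = 4

Row reduction:
R2 <- R2 - (1/3)*R1:  [    0   5/3   4/3  10/3   7/3 ]
R3 <- R3 - (-1)*R1:  [  0   3  -1   3   0 ]
R4 <- R4 - (-5/6)*R1:  [    0  -8/3  17/3  23/3  49/6 ]
R3 <- R3 - (9/5)*R2:  [     0      0  -17/5     -3  -21/5 ]
R4 <- R4 - (-8/5)*R2:  [      0       0    39/5      13  119/10 ]
R4 <- R4 - (-39/17)*R3:  [      0       0       0  104/17   77/34 ]
Row echelon form:
[ 6    4      2       2      5 ]
[ 0  5/3    4/3    10/3    7/3 ]
[ 0    0  -17/5      -3  -21/5 ]
[ 0    0      0  104/17  77/34 ]
Nonzero rows / pivot columns: 4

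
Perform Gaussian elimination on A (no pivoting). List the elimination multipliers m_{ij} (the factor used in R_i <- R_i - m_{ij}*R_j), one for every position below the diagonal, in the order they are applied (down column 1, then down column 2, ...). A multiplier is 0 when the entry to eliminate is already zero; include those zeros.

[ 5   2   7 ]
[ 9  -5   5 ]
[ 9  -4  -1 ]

multipliers: 9/5, 9/5, 38/43

Forward elimination:
R2 <- R2 - (9/5)*R1:  [     0  -43/5  -38/5 ]
R3 <- R3 - (9/5)*R1:  [     0  -38/5  -68/5 ]
R3 <- R3 - (38/43)*R2:  [       0        0  -296/43 ]
Multipliers (in order of application): m_{21} = 9/5, m_{31} = 9/5, m_{32} = 38/43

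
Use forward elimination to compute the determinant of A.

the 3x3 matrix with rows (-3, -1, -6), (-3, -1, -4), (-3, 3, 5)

Forward elimination:
R2 <- R2 - (1)*R1:  [ 0  0  2 ]
R3 <- R3 - (1)*R1:  [  0   4  11 ]
R2 <-> R3   (pivot in column 2 was zero)
[ -3  -1  -6 ]
[  0   4  11 ]
[  0   0   2 ]
Upper-triangular form:
[ -3  -1  -6 ]
[  0   4  11 ]
[  0   0   2 ]
det(A) = (-1)^1 * (-3) * (4) * (2) = 24  (1 row swap -> sign -1)

det(A) = 24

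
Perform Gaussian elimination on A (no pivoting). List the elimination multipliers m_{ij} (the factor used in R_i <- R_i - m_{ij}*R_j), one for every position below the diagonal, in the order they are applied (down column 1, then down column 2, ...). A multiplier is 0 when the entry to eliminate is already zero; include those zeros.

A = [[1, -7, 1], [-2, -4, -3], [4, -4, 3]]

multipliers: -2, 4, -4/3

Forward elimination:
R2 <- R2 - (-2)*R1:  [   0  -18   -1 ]
R3 <- R3 - (4)*R1:  [  0  24  -1 ]
R3 <- R3 - (-4/3)*R2:  [    0     0  -7/3 ]
Multipliers (in order of application): m_{21} = -2, m_{31} = 4, m_{32} = -4/3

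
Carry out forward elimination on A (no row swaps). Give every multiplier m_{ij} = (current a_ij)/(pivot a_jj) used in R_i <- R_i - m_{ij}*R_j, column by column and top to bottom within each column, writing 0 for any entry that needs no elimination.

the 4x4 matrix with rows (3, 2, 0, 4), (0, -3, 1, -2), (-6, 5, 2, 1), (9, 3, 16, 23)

Forward elimination:
R2: entry in column 1 is already 0 -> m_{21} = 0 (no row operation needed)
R3 <- R3 - (-2)*R1:  [ 0  9  2  9 ]
R4 <- R4 - (3)*R1:  [  0  -3  16  11 ]
R3 <- R3 - (-3)*R2:  [ 0  0  5  3 ]
R4 <- R4 - (1)*R2:  [  0   0  15  13 ]
R4 <- R4 - (3)*R3:  [ 0  0  0  4 ]
Multipliers (in order of application): m_{21} = 0, m_{31} = -2, m_{41} = 3, m_{32} = -3, m_{42} = 1, m_{43} = 3

multipliers: 0, -2, 3, -3, 1, 3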